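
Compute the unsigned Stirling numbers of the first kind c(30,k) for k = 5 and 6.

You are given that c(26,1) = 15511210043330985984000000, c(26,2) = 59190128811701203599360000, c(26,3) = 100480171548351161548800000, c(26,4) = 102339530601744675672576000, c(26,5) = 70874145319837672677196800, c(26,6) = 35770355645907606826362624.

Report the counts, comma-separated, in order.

[27] T[27,2]:26*59190128811701203599360000+15511210043330985984000000=1554454559147562279567360000 · T[27,3]:26*100480171548351161548800000+59190128811701203599360000=2671674589068831403868160000 · T[27,4]:26*102339530601744675672576000+100480171548351161548800000=2761307967193712729035776000 · T[27,5]:26*70874145319837672677196800+102339530601744675672576000=1945067308917524165279692800 · T[27,6]:26*35770355645907606826362624+70874145319837672677196800=1000903392113435450162625024
[28] T[28,3]:27*2671674589068831403868160000+1554454559147562279567360000=73689668464006010184007680000 · T[28,4]:27*2761307967193712729035776000+2671674589068831403868160000=77226989703299075087834112000 · T[28,5]:27*1945067308917524165279692800+2761307967193712729035776000=55278125307966865191587481600 · T[28,6]:27*1000903392113435450162625024+1945067308917524165279692800=28969458895980281319670568448
[29] T[29,4]:28*77226989703299075087834112000+73689668464006010184007680000=2236045380156380112643362816000 · T[29,5]:28*55278125307966865191587481600+77226989703299075087834112000=1625014498326371300452283596800 · T[29,6]:28*28969458895980281319670568448+55278125307966865191587481600=866422974395414742142363398144
[30] T[30,5]:29*1625014498326371300452283596800+2236045380156380112643362816000=49361465831621147825759587123200 · T[30,6]:29*866422974395414742142363398144+1625014498326371300452283596800=26751280755793398822580822142976
Read c(30,5) = 49361465831621147825759587123200, c(30,6) = 26751280755793398822580822142976.

49361465831621147825759587123200, 26751280755793398822580822142976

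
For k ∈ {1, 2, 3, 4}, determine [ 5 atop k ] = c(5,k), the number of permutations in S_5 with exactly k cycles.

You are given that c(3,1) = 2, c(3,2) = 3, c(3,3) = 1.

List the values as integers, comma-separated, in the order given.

@4  (4,1):2·3+0→6, (4,2):3·3+2→11, (4,3):1·3+3→6, (4,4):0·3+1→1
@5  (5,1):6·4+0→24, (5,2):11·4+6→50, (5,3):6·4+11→35, (5,4):1·4+6→10
Read c(5,1) = 24, c(5,2) = 50, c(5,3) = 35, c(5,4) = 10.

24, 50, 35, 10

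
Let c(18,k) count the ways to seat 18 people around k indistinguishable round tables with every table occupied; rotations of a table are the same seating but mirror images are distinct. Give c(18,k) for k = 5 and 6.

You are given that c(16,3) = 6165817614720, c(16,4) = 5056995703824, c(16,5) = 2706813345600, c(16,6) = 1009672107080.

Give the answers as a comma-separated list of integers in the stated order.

909299905844112, 369012649234384

i=17: T(17,4)=6165817614720+16·5056995703824=87077748875904 | T(17,5)=5056995703824+16·2706813345600=48366009233424 | T(17,6)=2706813345600+16·1009672107080=18861567058880
i=18: T(18,5)=87077748875904+17·48366009233424=909299905844112 | T(18,6)=48366009233424+17·18861567058880=369012649234384
Read c(18,5) = 909299905844112, c(18,6) = 369012649234384.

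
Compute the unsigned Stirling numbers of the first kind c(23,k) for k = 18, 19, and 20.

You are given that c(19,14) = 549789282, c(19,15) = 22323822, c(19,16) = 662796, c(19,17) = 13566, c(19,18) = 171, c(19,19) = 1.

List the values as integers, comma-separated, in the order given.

4546047198, 116896626, 2240315

r20: T_20,15=19×22323822+549789282=973941900; T_20,16=19×662796+22323822=34916946; T_20,17=19×13566+662796=920550; T_20,18=19×171+13566=16815; T_20,19=19×1+171=190; T_20,20=19×0+1=1
r21: T_21,16=20×34916946+973941900=1672280820; T_21,17=20×920550+34916946=53327946; T_21,18=20×16815+920550=1256850; T_21,19=20×190+16815=20615; T_21,20=20×1+190=210
r22: T_22,17=21×53327946+1672280820=2792167686; T_22,18=21×1256850+53327946=79721796; T_22,19=21×20615+1256850=1689765; T_22,20=21×210+20615=25025
r23: T_23,18=22×79721796+2792167686=4546047198; T_23,19=22×1689765+79721796=116896626; T_23,20=22×25025+1689765=2240315
Read c(23,18) = 4546047198, c(23,19) = 116896626, c(23,20) = 2240315.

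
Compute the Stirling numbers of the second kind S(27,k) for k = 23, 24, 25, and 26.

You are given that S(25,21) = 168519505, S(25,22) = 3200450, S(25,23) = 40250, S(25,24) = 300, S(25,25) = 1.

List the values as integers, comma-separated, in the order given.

row 26: T[26][22]=22·3200450+168519505=238929405  T[26][23]=23·40250+3200450=4126200  T[26][24]=24·300+40250=47450  T[26][25]=25·1+300=325  T[26][26]=26·0+1=1
row 27: T[27][23]=23·4126200+238929405=333832005  T[27][24]=24·47450+4126200=5265000  T[27][25]=25·325+47450=55575  T[27][26]=26·1+325=351
Read S(27,23) = 333832005, S(27,24) = 5265000, S(27,25) = 55575, S(27,26) = 351.

333832005, 5265000, 55575, 351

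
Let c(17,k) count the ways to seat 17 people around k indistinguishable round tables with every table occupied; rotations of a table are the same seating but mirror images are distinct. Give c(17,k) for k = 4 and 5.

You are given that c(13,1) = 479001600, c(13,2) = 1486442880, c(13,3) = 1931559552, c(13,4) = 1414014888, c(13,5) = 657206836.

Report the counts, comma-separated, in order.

87077748875904, 48366009233424

i=14: T(14,1)=0+13·479001600=6227020800 | T(14,2)=479001600+13·1486442880=19802759040 | T(14,3)=1486442880+13·1931559552=26596717056 | T(14,4)=1931559552+13·1414014888=20313753096 | T(14,5)=1414014888+13·657206836=9957703756
i=15: T(15,2)=6227020800+14·19802759040=283465647360 | T(15,3)=19802759040+14·26596717056=392156797824 | T(15,4)=26596717056+14·20313753096=310989260400 | T(15,5)=20313753096+14·9957703756=159721605680
i=16: T(16,3)=283465647360+15·392156797824=6165817614720 | T(16,4)=392156797824+15·310989260400=5056995703824 | T(16,5)=310989260400+15·159721605680=2706813345600
i=17: T(17,4)=6165817614720+16·5056995703824=87077748875904 | T(17,5)=5056995703824+16·2706813345600=48366009233424
Read c(17,4) = 87077748875904, c(17,5) = 48366009233424.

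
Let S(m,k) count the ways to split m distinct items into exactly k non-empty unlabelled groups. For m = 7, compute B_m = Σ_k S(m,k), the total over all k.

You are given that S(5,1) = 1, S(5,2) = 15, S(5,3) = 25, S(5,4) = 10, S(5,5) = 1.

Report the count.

877

row 6: T[6][1]=1·1+0=1  T[6][2]=2·15+1=31  T[6][3]=3·25+15=90  T[6][4]=4·10+25=65  T[6][5]=5·1+10=15  T[6][6]=6·0+1=1
row 7: T[7][1]=1·1+0=1  T[7][2]=2·31+1=63  T[7][3]=3·90+31=301  T[7][4]=4·65+90=350  T[7][5]=5·15+65=140  T[7][6]=6·1+15=21  T[7][7]=7·0+1=1
B_7 = ΣS(7,k) = 1+63+301+350+140+21+1 = 877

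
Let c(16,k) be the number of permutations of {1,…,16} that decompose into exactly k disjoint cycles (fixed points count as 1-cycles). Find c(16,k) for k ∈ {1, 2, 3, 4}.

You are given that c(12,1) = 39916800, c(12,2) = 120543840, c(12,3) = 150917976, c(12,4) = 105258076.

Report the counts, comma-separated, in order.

1307674368000, 4339163001600, 6165817614720, 5056995703824

i=13: T(13,1)=0+12·39916800=479001600 | T(13,2)=39916800+12·120543840=1486442880 | T(13,3)=120543840+12·150917976=1931559552 | T(13,4)=150917976+12·105258076=1414014888
i=14: T(14,1)=0+13·479001600=6227020800 | T(14,2)=479001600+13·1486442880=19802759040 | T(14,3)=1486442880+13·1931559552=26596717056 | T(14,4)=1931559552+13·1414014888=20313753096
i=15: T(15,1)=0+14·6227020800=87178291200 | T(15,2)=6227020800+14·19802759040=283465647360 | T(15,3)=19802759040+14·26596717056=392156797824 | T(15,4)=26596717056+14·20313753096=310989260400
i=16: T(16,1)=0+15·87178291200=1307674368000 | T(16,2)=87178291200+15·283465647360=4339163001600 | T(16,3)=283465647360+15·392156797824=6165817614720 | T(16,4)=392156797824+15·310989260400=5056995703824
Read c(16,1) = 1307674368000, c(16,2) = 4339163001600, c(16,3) = 6165817614720, c(16,4) = 5056995703824.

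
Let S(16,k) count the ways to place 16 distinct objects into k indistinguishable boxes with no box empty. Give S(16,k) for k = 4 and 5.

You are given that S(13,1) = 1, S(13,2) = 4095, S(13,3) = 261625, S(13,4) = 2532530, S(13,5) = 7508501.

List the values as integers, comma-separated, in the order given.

row 14: T[14][2]=2·4095+1=8191  T[14][3]=3·261625+4095=788970  T[14][4]=4·2532530+261625=10391745  T[14][5]=5·7508501+2532530=40075035
row 15: T[15][3]=3·788970+8191=2375101  T[15][4]=4·10391745+788970=42355950  T[15][5]=5·40075035+10391745=210766920
row 16: T[16][4]=4·42355950+2375101=171798901  T[16][5]=5·210766920+42355950=1096190550
Read S(16,4) = 171798901, S(16,5) = 1096190550.

171798901, 1096190550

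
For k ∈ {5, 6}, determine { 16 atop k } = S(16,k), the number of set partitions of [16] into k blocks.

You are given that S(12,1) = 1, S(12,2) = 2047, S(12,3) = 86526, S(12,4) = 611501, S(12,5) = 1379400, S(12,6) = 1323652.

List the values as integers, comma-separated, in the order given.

1096190550, 2734926558

r13: T_13,2=2×2047+1=4095; T_13,3=3×86526+2047=261625; T_13,4=4×611501+86526=2532530; T_13,5=5×1379400+611501=7508501; T_13,6=6×1323652+1379400=9321312
r14: T_14,3=3×261625+4095=788970; T_14,4=4×2532530+261625=10391745; T_14,5=5×7508501+2532530=40075035; T_14,6=6×9321312+7508501=63436373
r15: T_15,4=4×10391745+788970=42355950; T_15,5=5×40075035+10391745=210766920; T_15,6=6×63436373+40075035=420693273
r16: T_16,5=5×210766920+42355950=1096190550; T_16,6=6×420693273+210766920=2734926558
Read S(16,5) = 1096190550, S(16,6) = 2734926558.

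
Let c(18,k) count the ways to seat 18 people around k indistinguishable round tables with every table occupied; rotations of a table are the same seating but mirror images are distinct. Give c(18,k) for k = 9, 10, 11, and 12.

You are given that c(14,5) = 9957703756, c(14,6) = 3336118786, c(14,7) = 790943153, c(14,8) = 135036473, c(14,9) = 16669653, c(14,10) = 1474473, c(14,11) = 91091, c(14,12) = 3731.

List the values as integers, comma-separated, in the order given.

i=15: T(15,6)=9957703756+14·3336118786=56663366760 | T(15,7)=3336118786+14·790943153=14409322928 | T(15,8)=790943153+14·135036473=2681453775 | T(15,9)=135036473+14·16669653=368411615 | T(15,10)=16669653+14·1474473=37312275 | T(15,11)=1474473+14·91091=2749747 | T(15,12)=91091+14·3731=143325
i=16: T(16,7)=56663366760+15·14409322928=272803210680 | T(16,8)=14409322928+15·2681453775=54631129553 | T(16,9)=2681453775+15·368411615=8207628000 | T(16,10)=368411615+15·37312275=928095740 | T(16,11)=37312275+15·2749747=78558480 | T(16,12)=2749747+15·143325=4899622
i=17: T(17,8)=272803210680+16·54631129553=1146901283528 | T(17,9)=54631129553+16·8207628000=185953177553 | T(17,10)=8207628000+16·928095740=23057159840 | T(17,11)=928095740+16·78558480=2185031420 | T(17,12)=78558480+16·4899622=156952432
i=18: T(18,9)=1146901283528+17·185953177553=4308105301929 | T(18,10)=185953177553+17·23057159840=577924894833 | T(18,11)=23057159840+17·2185031420=60202693980 | T(18,12)=2185031420+17·156952432=4853222764
Read c(18,9) = 4308105301929, c(18,10) = 577924894833, c(18,11) = 60202693980, c(18,12) = 4853222764.

4308105301929, 577924894833, 60202693980, 4853222764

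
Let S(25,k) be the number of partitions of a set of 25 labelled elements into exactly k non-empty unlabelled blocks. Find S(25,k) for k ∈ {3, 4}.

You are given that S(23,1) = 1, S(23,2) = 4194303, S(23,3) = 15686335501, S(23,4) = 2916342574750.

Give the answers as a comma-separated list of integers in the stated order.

141197991025, 46771289738810

row 24: T[24][2]=2·4194303+1=8388607  T[24][3]=3·15686335501+4194303=47063200806  T[24][4]=4·2916342574750+15686335501=11681056634501
row 25: T[25][3]=3·47063200806+8388607=141197991025  T[25][4]=4·11681056634501+47063200806=46771289738810
Read S(25,3) = 141197991025, S(25,4) = 46771289738810.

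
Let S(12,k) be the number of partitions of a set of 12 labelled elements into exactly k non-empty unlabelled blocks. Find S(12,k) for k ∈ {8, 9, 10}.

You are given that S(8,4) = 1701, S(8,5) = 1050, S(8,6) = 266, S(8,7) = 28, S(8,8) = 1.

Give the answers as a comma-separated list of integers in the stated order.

159027, 22275, 1705

@9  (9,5):1050·5+1701→6951, (9,6):266·6+1050→2646, (9,7):28·7+266→462, (9,8):1·8+28→36, (9,9):0·9+1→1
@10  (10,6):2646·6+6951→22827, (10,7):462·7+2646→5880, (10,8):36·8+462→750, (10,9):1·9+36→45, (10,10):0·10+1→1
@11  (11,7):5880·7+22827→63987, (11,8):750·8+5880→11880, (11,9):45·9+750→1155, (11,10):1·10+45→55
@12  (12,8):11880·8+63987→159027, (12,9):1155·9+11880→22275, (12,10):55·10+1155→1705
Read S(12,8) = 159027, S(12,9) = 22275, S(12,10) = 1705.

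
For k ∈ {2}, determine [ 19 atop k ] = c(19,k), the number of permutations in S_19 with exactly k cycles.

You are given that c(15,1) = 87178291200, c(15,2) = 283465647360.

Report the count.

i=16: T(16,1)=0+15·87178291200=1307674368000 | T(16,2)=87178291200+15·283465647360=4339163001600
i=17: T(17,1)=0+16·1307674368000=20922789888000 | T(17,2)=1307674368000+16·4339163001600=70734282393600
i=18: T(18,1)=0+17·20922789888000=355687428096000 | T(18,2)=20922789888000+17·70734282393600=1223405590579200
i=19: T(19,2)=355687428096000+18·1223405590579200=22376988058521600
Read c(19,2) = 22376988058521600.

22376988058521600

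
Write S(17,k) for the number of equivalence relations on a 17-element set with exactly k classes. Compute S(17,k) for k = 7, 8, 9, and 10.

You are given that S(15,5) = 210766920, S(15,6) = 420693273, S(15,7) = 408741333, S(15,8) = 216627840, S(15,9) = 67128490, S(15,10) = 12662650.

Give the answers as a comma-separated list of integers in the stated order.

25708104786, 20415995028, 9528822303, 2758334150

@16  (16,6):420693273·6+210766920→2734926558, (16,7):408741333·7+420693273→3281882604, (16,8):216627840·8+408741333→2141764053, (16,9):67128490·9+216627840→820784250, (16,10):12662650·10+67128490→193754990
@17  (17,7):3281882604·7+2734926558→25708104786, (17,8):2141764053·8+3281882604→20415995028, (17,9):820784250·9+2141764053→9528822303, (17,10):193754990·10+820784250→2758334150
Read S(17,7) = 25708104786, S(17,8) = 20415995028, S(17,9) = 9528822303, S(17,10) = 2758334150.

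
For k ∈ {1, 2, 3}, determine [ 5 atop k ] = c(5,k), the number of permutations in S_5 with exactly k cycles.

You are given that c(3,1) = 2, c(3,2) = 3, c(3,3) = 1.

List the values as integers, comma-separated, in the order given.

[4] T[4,1]:3*2+0=6 · T[4,2]:3*3+2=11 · T[4,3]:3*1+3=6
[5] T[5,1]:4*6+0=24 · T[5,2]:4*11+6=50 · T[5,3]:4*6+11=35
Read c(5,1) = 24, c(5,2) = 50, c(5,3) = 35.

24, 50, 35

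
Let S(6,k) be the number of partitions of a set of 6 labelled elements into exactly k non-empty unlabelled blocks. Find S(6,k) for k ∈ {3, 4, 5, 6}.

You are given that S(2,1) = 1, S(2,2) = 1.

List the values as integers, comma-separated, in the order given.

90, 65, 15, 1

r3: T_3,1=1×1+0=1; T_3,2=2×1+1=3; T_3,3=3×0+1=1
r4: T_4,1=1×1+0=1; T_4,2=2×3+1=7; T_4,3=3×1+3=6; T_4,4=4×0+1=1
r5: T_5,2=2×7+1=15; T_5,3=3×6+7=25; T_5,4=4×1+6=10; T_5,5=5×0+1=1
r6: T_6,3=3×25+15=90; T_6,4=4×10+25=65; T_6,5=5×1+10=15; T_6,6=6×0+1=1
Read S(6,3) = 90, S(6,4) = 65, S(6,5) = 15, S(6,6) = 1.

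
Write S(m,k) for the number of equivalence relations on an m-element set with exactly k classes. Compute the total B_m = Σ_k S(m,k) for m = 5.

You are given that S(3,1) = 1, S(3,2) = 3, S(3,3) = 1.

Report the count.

i=4: T(4,1)=0+1·1=1 | T(4,2)=1+2·3=7 | T(4,3)=3+3·1=6 | T(4,4)=1+4·0=1
i=5: T(5,1)=0+1·1=1 | T(5,2)=1+2·7=15 | T(5,3)=7+3·6=25 | T(5,4)=6+4·1=10 | T(5,5)=1+5·0=1
B_5 = ΣS(5,k) = 1+15+25+10+1 = 52

52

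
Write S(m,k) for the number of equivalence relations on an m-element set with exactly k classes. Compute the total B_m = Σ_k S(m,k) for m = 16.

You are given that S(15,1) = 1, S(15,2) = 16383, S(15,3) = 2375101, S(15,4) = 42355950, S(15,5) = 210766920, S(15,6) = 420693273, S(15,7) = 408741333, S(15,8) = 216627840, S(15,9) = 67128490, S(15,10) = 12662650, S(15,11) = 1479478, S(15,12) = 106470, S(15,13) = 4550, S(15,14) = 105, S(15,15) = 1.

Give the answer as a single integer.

[16] T[16,1]:1*1+0=1 · T[16,2]:2*16383+1=32767 · T[16,3]:3*2375101+16383=7141686 · T[16,4]:4*42355950+2375101=171798901 · T[16,5]:5*210766920+42355950=1096190550 · T[16,6]:6*420693273+210766920=2734926558 · T[16,7]:7*408741333+420693273=3281882604 · T[16,8]:8*216627840+408741333=2141764053 · T[16,9]:9*67128490+216627840=820784250 · T[16,10]:10*12662650+67128490=193754990 · T[16,11]:11*1479478+12662650=28936908 · T[16,12]:12*106470+1479478=2757118 · T[16,13]:13*4550+106470=165620 · T[16,14]:14*105+4550=6020 · T[16,15]:15*1+105=120 · T[16,16]:16*0+1=1
B_16 = ΣS(16,k) = 1+32767+7141686+171798901+1096190550+2734926558+3281882604+2141764053+820784250+193754990+28936908+2757118+165620+6020+120+1 = 10480142147

10480142147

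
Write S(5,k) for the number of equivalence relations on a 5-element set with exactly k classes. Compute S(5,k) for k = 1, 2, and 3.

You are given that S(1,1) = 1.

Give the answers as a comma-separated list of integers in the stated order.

i=2: T(2,1)=0+1·1=1 | T(2,2)=1+2·0=1
i=3: T(3,1)=0+1·1=1 | T(3,2)=1+2·1=3 | T(3,3)=1+3·0=1
i=4: T(4,1)=0+1·1=1 | T(4,2)=1+2·3=7 | T(4,3)=3+3·1=6
i=5: T(5,1)=0+1·1=1 | T(5,2)=1+2·7=15 | T(5,3)=7+3·6=25
Read S(5,1) = 1, S(5,2) = 15, S(5,3) = 25.

1, 15, 25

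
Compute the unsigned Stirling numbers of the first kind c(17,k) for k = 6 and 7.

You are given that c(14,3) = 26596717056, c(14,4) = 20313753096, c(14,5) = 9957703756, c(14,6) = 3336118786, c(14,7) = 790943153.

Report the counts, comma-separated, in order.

row 15: T[15][4]=14·20313753096+26596717056=310989260400  T[15][5]=14·9957703756+20313753096=159721605680  T[15][6]=14·3336118786+9957703756=56663366760  T[15][7]=14·790943153+3336118786=14409322928
row 16: T[16][5]=15·159721605680+310989260400=2706813345600  T[16][6]=15·56663366760+159721605680=1009672107080  T[16][7]=15·14409322928+56663366760=272803210680
row 17: T[17][6]=16·1009672107080+2706813345600=18861567058880  T[17][7]=16·272803210680+1009672107080=5374523477960
Read c(17,6) = 18861567058880, c(17,7) = 5374523477960.

18861567058880, 5374523477960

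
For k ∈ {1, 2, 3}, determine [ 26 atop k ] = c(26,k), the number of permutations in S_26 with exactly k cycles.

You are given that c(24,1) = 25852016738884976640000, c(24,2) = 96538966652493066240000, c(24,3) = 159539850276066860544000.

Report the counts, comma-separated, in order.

@25  (25,1):25852016738884976640000·24+0→620448401733239439360000, (25,2):96538966652493066240000·24+25852016738884976640000→2342787216398718566400000, (25,3):159539850276066860544000·24+96538966652493066240000→3925495373278097719296000
@26  (26,1):620448401733239439360000·25+0→15511210043330985984000000, (26,2):2342787216398718566400000·25+620448401733239439360000→59190128811701203599360000, (26,3):3925495373278097719296000·25+2342787216398718566400000→100480171548351161548800000
Read c(26,1) = 15511210043330985984000000, c(26,2) = 59190128811701203599360000, c(26,3) = 100480171548351161548800000.

15511210043330985984000000, 59190128811701203599360000, 100480171548351161548800000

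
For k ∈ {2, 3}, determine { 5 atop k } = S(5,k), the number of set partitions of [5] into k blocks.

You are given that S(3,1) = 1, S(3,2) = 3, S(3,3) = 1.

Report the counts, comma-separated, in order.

15, 25

@4  (4,1):1·1+0→1, (4,2):3·2+1→7, (4,3):1·3+3→6
@5  (5,2):7·2+1→15, (5,3):6·3+7→25
Read S(5,2) = 15, S(5,3) = 25.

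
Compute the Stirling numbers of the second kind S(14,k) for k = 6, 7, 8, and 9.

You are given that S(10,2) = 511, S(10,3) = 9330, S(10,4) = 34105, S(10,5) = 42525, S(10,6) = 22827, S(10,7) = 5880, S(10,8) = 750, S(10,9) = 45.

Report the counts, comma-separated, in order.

i=11: T(11,3)=511+3·9330=28501 | T(11,4)=9330+4·34105=145750 | T(11,5)=34105+5·42525=246730 | T(11,6)=42525+6·22827=179487 | T(11,7)=22827+7·5880=63987 | T(11,8)=5880+8·750=11880 | T(11,9)=750+9·45=1155
i=12: T(12,4)=28501+4·145750=611501 | T(12,5)=145750+5·246730=1379400 | T(12,6)=246730+6·179487=1323652 | T(12,7)=179487+7·63987=627396 | T(12,8)=63987+8·11880=159027 | T(12,9)=11880+9·1155=22275
i=13: T(13,5)=611501+5·1379400=7508501 | T(13,6)=1379400+6·1323652=9321312 | T(13,7)=1323652+7·627396=5715424 | T(13,8)=627396+8·159027=1899612 | T(13,9)=159027+9·22275=359502
i=14: T(14,6)=7508501+6·9321312=63436373 | T(14,7)=9321312+7·5715424=49329280 | T(14,8)=5715424+8·1899612=20912320 | T(14,9)=1899612+9·359502=5135130
Read S(14,6) = 63436373, S(14,7) = 49329280, S(14,8) = 20912320, S(14,9) = 5135130.

63436373, 49329280, 20912320, 5135130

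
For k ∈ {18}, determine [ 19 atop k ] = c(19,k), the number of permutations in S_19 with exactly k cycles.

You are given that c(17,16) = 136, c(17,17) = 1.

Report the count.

i=18: T(18,17)=136+17·1=153 | T(18,18)=1+17·0=1
i=19: T(19,18)=153+18·1=171
Read c(19,18) = 171.

171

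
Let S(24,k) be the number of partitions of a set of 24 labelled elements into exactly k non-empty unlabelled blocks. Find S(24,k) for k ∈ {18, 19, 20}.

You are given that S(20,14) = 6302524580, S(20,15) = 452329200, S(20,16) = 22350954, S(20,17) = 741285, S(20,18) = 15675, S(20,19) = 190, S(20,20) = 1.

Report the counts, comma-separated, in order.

[21] T[21,15]:15*452329200+6302524580=13087462580 · T[21,16]:16*22350954+452329200=809944464 · T[21,17]:17*741285+22350954=34952799 · T[21,18]:18*15675+741285=1023435 · T[21,19]:19*190+15675=19285 · T[21,20]:20*1+190=210
[22] T[22,16]:16*809944464+13087462580=26046574004 · T[22,17]:17*34952799+809944464=1404142047 · T[22,18]:18*1023435+34952799=53374629 · T[22,19]:19*19285+1023435=1389850 · T[22,20]:20*210+19285=23485
[23] T[23,17]:17*1404142047+26046574004=49916988803 · T[23,18]:18*53374629+1404142047=2364885369 · T[23,19]:19*1389850+53374629=79781779 · T[23,20]:20*23485+1389850=1859550
[24] T[24,18]:18*2364885369+49916988803=92484925445 · T[24,19]:19*79781779+2364885369=3880739170 · T[24,20]:20*1859550+79781779=116972779
Read S(24,18) = 92484925445, S(24,19) = 3880739170, S(24,20) = 116972779.

92484925445, 3880739170, 116972779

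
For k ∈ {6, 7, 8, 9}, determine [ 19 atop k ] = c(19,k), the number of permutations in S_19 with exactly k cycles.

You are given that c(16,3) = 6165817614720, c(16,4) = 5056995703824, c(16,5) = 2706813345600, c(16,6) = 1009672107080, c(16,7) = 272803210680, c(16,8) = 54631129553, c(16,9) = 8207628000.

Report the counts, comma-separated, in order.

i=17: T(17,4)=6165817614720+16·5056995703824=87077748875904 | T(17,5)=5056995703824+16·2706813345600=48366009233424 | T(17,6)=2706813345600+16·1009672107080=18861567058880 | T(17,7)=1009672107080+16·272803210680=5374523477960 | T(17,8)=272803210680+16·54631129553=1146901283528 | T(17,9)=54631129553+16·8207628000=185953177553
i=18: T(18,5)=87077748875904+17·48366009233424=909299905844112 | T(18,6)=48366009233424+17·18861567058880=369012649234384 | T(18,7)=18861567058880+17·5374523477960=110228466184200 | T(18,8)=5374523477960+17·1146901283528=24871845297936 | T(18,9)=1146901283528+17·185953177553=4308105301929
i=19: T(19,6)=909299905844112+18·369012649234384=7551527592063024 | T(19,7)=369012649234384+18·110228466184200=2353125040549984 | T(19,8)=110228466184200+18·24871845297936=557921681547048 | T(19,9)=24871845297936+18·4308105301929=102417740732658
Read c(19,6) = 7551527592063024, c(19,7) = 2353125040549984, c(19,8) = 557921681547048, c(19,9) = 102417740732658.

7551527592063024, 2353125040549984, 557921681547048, 102417740732658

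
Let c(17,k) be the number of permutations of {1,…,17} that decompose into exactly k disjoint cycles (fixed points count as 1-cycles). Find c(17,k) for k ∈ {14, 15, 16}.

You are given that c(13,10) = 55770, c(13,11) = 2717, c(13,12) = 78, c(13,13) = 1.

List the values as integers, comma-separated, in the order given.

323680, 8500, 136

r14: T_14,11=13×2717+55770=91091; T_14,12=13×78+2717=3731; T_14,13=13×1+78=91; T_14,14=13×0+1=1
r15: T_15,12=14×3731+91091=143325; T_15,13=14×91+3731=5005; T_15,14=14×1+91=105; T_15,15=14×0+1=1
r16: T_16,13=15×5005+143325=218400; T_16,14=15×105+5005=6580; T_16,15=15×1+105=120; T_16,16=15×0+1=1
r17: T_17,14=16×6580+218400=323680; T_17,15=16×120+6580=8500; T_17,16=16×1+120=136
Read c(17,14) = 323680, c(17,15) = 8500, c(17,16) = 136.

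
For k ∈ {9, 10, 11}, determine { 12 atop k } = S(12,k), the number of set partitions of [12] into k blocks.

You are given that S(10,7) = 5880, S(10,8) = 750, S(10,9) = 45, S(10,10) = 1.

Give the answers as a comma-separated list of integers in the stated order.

22275, 1705, 66

[11] T[11,8]:8*750+5880=11880 · T[11,9]:9*45+750=1155 · T[11,10]:10*1+45=55 · T[11,11]:11*0+1=1
[12] T[12,9]:9*1155+11880=22275 · T[12,10]:10*55+1155=1705 · T[12,11]:11*1+55=66
Read S(12,9) = 22275, S(12,10) = 1705, S(12,11) = 66.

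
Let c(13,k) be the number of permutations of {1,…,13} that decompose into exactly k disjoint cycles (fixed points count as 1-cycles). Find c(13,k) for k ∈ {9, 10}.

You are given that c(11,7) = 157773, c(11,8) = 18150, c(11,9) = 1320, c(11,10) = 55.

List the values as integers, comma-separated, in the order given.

749463, 55770

r12: T_12,8=11×18150+157773=357423; T_12,9=11×1320+18150=32670; T_12,10=11×55+1320=1925
r13: T_13,9=12×32670+357423=749463; T_13,10=12×1925+32670=55770
Read c(13,9) = 749463, c(13,10) = 55770.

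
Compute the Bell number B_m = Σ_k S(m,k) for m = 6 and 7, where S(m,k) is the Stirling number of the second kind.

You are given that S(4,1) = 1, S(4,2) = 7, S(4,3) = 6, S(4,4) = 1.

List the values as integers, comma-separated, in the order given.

@5  (5,1):1·1+0→1, (5,2):7·2+1→15, (5,3):6·3+7→25, (5,4):1·4+6→10, (5,5):0·5+1→1
@6  (6,1):1·1+0→1, (6,2):15·2+1→31, (6,3):25·3+15→90, (6,4):10·4+25→65, (6,5):1·5+10→15, (6,6):0·6+1→1
@7  (7,1):1·1+0→1, (7,2):31·2+1→63, (7,3):90·3+31→301, (7,4):65·4+90→350, (7,5):15·5+65→140, (7,6):1·6+15→21, (7,7):0·7+1→1
B_6 = ΣS(6,k) = 1+31+90+65+15+1 = 203
B_7 = ΣS(7,k) = 1+63+301+350+140+21+1 = 877

203, 877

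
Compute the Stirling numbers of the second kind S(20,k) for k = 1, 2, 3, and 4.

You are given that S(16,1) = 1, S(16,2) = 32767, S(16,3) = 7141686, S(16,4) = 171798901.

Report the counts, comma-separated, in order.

@17  (17,1):1·1+0→1, (17,2):32767·2+1→65535, (17,3):7141686·3+32767→21457825, (17,4):171798901·4+7141686→694337290
@18  (18,1):1·1+0→1, (18,2):65535·2+1→131071, (18,3):21457825·3+65535→64439010, (18,4):694337290·4+21457825→2798806985
@19  (19,1):1·1+0→1, (19,2):131071·2+1→262143, (19,3):64439010·3+131071→193448101, (19,4):2798806985·4+64439010→11259666950
@20  (20,1):1·1+0→1, (20,2):262143·2+1→524287, (20,3):193448101·3+262143→580606446, (20,4):11259666950·4+193448101→45232115901
Read S(20,1) = 1, S(20,2) = 524287, S(20,3) = 580606446, S(20,4) = 45232115901.

1, 524287, 580606446, 45232115901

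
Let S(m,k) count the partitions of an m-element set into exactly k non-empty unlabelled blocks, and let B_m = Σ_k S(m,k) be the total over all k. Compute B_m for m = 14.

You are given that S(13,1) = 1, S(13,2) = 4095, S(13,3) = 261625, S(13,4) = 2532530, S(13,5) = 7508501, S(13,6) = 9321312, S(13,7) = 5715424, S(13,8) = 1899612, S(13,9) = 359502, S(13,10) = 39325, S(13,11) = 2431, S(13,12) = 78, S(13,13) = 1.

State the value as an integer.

190899322

row 14: T[14][1]=1·1+0=1  T[14][2]=2·4095+1=8191  T[14][3]=3·261625+4095=788970  T[14][4]=4·2532530+261625=10391745  T[14][5]=5·7508501+2532530=40075035  T[14][6]=6·9321312+7508501=63436373  T[14][7]=7·5715424+9321312=49329280  T[14][8]=8·1899612+5715424=20912320  T[14][9]=9·359502+1899612=5135130  T[14][10]=10·39325+359502=752752  T[14][11]=11·2431+39325=66066  T[14][12]=12·78+2431=3367  T[14][13]=13·1+78=91  T[14][14]=14·0+1=1
B_14 = ΣS(14,k) = 1+8191+788970+10391745+40075035+63436373+49329280+20912320+5135130+752752+66066+3367+91+1 = 190899322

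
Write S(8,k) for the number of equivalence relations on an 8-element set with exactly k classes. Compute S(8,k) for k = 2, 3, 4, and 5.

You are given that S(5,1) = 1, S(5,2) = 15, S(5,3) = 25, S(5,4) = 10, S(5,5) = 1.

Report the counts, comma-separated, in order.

127, 966, 1701, 1050

row 6: T[6][1]=1·1+0=1  T[6][2]=2·15+1=31  T[6][3]=3·25+15=90  T[6][4]=4·10+25=65  T[6][5]=5·1+10=15
row 7: T[7][1]=1·1+0=1  T[7][2]=2·31+1=63  T[7][3]=3·90+31=301  T[7][4]=4·65+90=350  T[7][5]=5·15+65=140
row 8: T[8][2]=2·63+1=127  T[8][3]=3·301+63=966  T[8][4]=4·350+301=1701  T[8][5]=5·140+350=1050
Read S(8,2) = 127, S(8,3) = 966, S(8,4) = 1701, S(8,5) = 1050.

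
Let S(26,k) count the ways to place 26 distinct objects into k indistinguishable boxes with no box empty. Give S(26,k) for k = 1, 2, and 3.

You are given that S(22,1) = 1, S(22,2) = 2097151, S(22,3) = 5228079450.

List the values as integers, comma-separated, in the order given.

1, 33554431, 423610750290

@23  (23,1):1·1+0→1, (23,2):2097151·2+1→4194303, (23,3):5228079450·3+2097151→15686335501
@24  (24,1):1·1+0→1, (24,2):4194303·2+1→8388607, (24,3):15686335501·3+4194303→47063200806
@25  (25,1):1·1+0→1, (25,2):8388607·2+1→16777215, (25,3):47063200806·3+8388607→141197991025
@26  (26,1):1·1+0→1, (26,2):16777215·2+1→33554431, (26,3):141197991025·3+16777215→423610750290
Read S(26,1) = 1, S(26,2) = 33554431, S(26,3) = 423610750290.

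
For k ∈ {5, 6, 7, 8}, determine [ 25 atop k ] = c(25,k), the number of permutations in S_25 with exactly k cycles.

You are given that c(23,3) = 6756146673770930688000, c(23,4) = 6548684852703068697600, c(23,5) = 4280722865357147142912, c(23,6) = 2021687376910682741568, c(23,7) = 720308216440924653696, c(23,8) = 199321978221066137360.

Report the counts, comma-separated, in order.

2677503356427960382362624, 1323714091579185857760000, 496910165055549644836800, 145901905527662649288000

i=24: T(24,4)=6756146673770930688000+23·6548684852703068697600=157375898285941510732800 | T(24,5)=6548684852703068697600+23·4280722865357147142912=105005310755917452984576 | T(24,6)=4280722865357147142912+23·2021687376910682741568=50779532534302850198976 | T(24,7)=2021687376910682741568+23·720308216440924653696=18588776355051949776576 | T(24,8)=720308216440924653696+23·199321978221066137360=5304713715525445812976
i=25: T(25,5)=157375898285941510732800+24·105005310755917452984576=2677503356427960382362624 | T(25,6)=105005310755917452984576+24·50779532534302850198976=1323714091579185857760000 | T(25,7)=50779532534302850198976+24·18588776355051949776576=496910165055549644836800 | T(25,8)=18588776355051949776576+24·5304713715525445812976=145901905527662649288000
Read c(25,5) = 2677503356427960382362624, c(25,6) = 1323714091579185857760000, c(25,7) = 496910165055549644836800, c(25,8) = 145901905527662649288000.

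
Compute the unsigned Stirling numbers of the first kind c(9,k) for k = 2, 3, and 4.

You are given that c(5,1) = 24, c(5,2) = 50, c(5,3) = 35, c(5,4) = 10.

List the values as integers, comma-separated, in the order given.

109584, 118124, 67284

@6  (6,1):24·5+0→120, (6,2):50·5+24→274, (6,3):35·5+50→225, (6,4):10·5+35→85
@7  (7,1):120·6+0→720, (7,2):274·6+120→1764, (7,3):225·6+274→1624, (7,4):85·6+225→735
@8  (8,1):720·7+0→5040, (8,2):1764·7+720→13068, (8,3):1624·7+1764→13132, (8,4):735·7+1624→6769
@9  (9,2):13068·8+5040→109584, (9,3):13132·8+13068→118124, (9,4):6769·8+13132→67284
Read c(9,2) = 109584, c(9,3) = 118124, c(9,4) = 67284.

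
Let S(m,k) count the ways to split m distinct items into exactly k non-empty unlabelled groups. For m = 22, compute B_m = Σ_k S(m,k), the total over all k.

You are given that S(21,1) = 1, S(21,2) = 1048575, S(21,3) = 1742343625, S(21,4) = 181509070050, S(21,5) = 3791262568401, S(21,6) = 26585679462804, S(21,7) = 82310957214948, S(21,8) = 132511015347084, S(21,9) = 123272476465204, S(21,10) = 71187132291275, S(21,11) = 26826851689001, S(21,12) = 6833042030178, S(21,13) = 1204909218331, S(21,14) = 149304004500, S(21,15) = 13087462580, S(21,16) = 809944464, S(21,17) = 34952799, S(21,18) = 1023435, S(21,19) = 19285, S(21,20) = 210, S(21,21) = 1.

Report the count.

4506715738447323

i=22: T(22,1)=0+1·1=1 | T(22,2)=1+2·1048575=2097151 | T(22,3)=1048575+3·1742343625=5228079450 | T(22,4)=1742343625+4·181509070050=727778623825 | T(22,5)=181509070050+5·3791262568401=19137821912055 | T(22,6)=3791262568401+6·26585679462804=163305339345225 | T(22,7)=26585679462804+7·82310957214948=602762379967440 | T(22,8)=82310957214948+8·132511015347084=1142399079991620 | T(22,9)=132511015347084+9·123272476465204=1241963303533920 | T(22,10)=123272476465204+10·71187132291275=835143799377954 | T(22,11)=71187132291275+11·26826851689001=366282500870286 | T(22,12)=26826851689001+12·6833042030178=108823356051137 | T(22,13)=6833042030178+13·1204909218331=22496861868481 | T(22,14)=1204909218331+14·149304004500=3295165281331 | T(22,15)=149304004500+15·13087462580=345615943200 | T(22,16)=13087462580+16·809944464=26046574004 | T(22,17)=809944464+17·34952799=1404142047 | T(22,18)=34952799+18·1023435=53374629 | T(22,19)=1023435+19·19285=1389850 | T(22,20)=19285+20·210=23485 | T(22,21)=210+21·1=231 | T(22,22)=1+22·0=1
B_22 = ΣS(22,k) = 1+2097151+5228079450+727778623825+19137821912055+163305339345225+602762379967440+1142399079991620+1241963303533920+835143799377954+366282500870286+108823356051137+22496861868481+3295165281331+345615943200+26046574004+1404142047+53374629+1389850+23485+231+1 = 4506715738447323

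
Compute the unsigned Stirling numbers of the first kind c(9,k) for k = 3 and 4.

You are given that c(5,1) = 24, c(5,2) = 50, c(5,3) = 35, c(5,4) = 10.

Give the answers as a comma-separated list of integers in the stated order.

i=6: T(6,1)=0+5·24=120 | T(6,2)=24+5·50=274 | T(6,3)=50+5·35=225 | T(6,4)=35+5·10=85
i=7: T(7,1)=0+6·120=720 | T(7,2)=120+6·274=1764 | T(7,3)=274+6·225=1624 | T(7,4)=225+6·85=735
i=8: T(8,2)=720+7·1764=13068 | T(8,3)=1764+7·1624=13132 | T(8,4)=1624+7·735=6769
i=9: T(9,3)=13068+8·13132=118124 | T(9,4)=13132+8·6769=67284
Read c(9,3) = 118124, c(9,4) = 67284.

118124, 67284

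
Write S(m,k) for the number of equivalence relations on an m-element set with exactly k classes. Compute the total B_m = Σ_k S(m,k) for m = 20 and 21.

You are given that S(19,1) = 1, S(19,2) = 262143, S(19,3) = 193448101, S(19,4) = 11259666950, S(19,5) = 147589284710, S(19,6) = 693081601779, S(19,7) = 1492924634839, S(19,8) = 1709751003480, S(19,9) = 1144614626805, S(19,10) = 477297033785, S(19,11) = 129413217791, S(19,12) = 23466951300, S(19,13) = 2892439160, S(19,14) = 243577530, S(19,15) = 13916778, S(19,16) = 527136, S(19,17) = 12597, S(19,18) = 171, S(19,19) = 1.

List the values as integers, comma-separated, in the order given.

51724158235372, 474869816156751

@20  (20,1):1·1+0→1, (20,2):262143·2+1→524287, (20,3):193448101·3+262143→580606446, (20,4):11259666950·4+193448101→45232115901, (20,5):147589284710·5+11259666950→749206090500, (20,6):693081601779·6+147589284710→4306078895384, (20,7):1492924634839·7+693081601779→11143554045652, (20,8):1709751003480·8+1492924634839→15170932662679, (20,9):1144614626805·9+1709751003480→12011282644725, (20,10):477297033785·10+1144614626805→5917584964655, (20,11):129413217791·11+477297033785→1900842429486, (20,12):23466951300·12+129413217791→411016633391, (20,13):2892439160·13+23466951300→61068660380, (20,14):243577530·14+2892439160→6302524580, (20,15):13916778·15+243577530→452329200, (20,16):527136·16+13916778→22350954, (20,17):12597·17+527136→741285, (20,18):171·18+12597→15675, (20,19):1·19+171→190, (20,20):0·20+1→1
@21  (21,1):1·1+0→1, (21,2):524287·2+1→1048575, (21,3):580606446·3+524287→1742343625, (21,4):45232115901·4+580606446→181509070050, (21,5):749206090500·5+45232115901→3791262568401, (21,6):4306078895384·6+749206090500→26585679462804, (21,7):11143554045652·7+4306078895384→82310957214948, (21,8):15170932662679·8+11143554045652→132511015347084, (21,9):12011282644725·9+15170932662679→123272476465204, (21,10):5917584964655·10+12011282644725→71187132291275, (21,11):1900842429486·11+5917584964655→26826851689001, (21,12):411016633391·12+1900842429486→6833042030178, (21,13):61068660380·13+411016633391→1204909218331, (21,14):6302524580·14+61068660380→149304004500, (21,15):452329200·15+6302524580→13087462580, (21,16):22350954·16+452329200→809944464, (21,17):741285·17+22350954→34952799, (21,18):15675·18+741285→1023435, (21,19):190·19+15675→19285, (21,20):1·20+190→210, (21,21):0·21+1→1
B_20 = ΣS(20,k) = 1+524287+580606446+45232115901+749206090500+4306078895384+11143554045652+15170932662679+12011282644725+5917584964655+1900842429486+411016633391+61068660380+6302524580+452329200+22350954+741285+15675+190+1 = 51724158235372
B_21 = ΣS(21,k) = 1+1048575+1742343625+181509070050+3791262568401+26585679462804+82310957214948+132511015347084+123272476465204+71187132291275+26826851689001+6833042030178+1204909218331+149304004500+13087462580+809944464+34952799+1023435+19285+210+1 = 474869816156751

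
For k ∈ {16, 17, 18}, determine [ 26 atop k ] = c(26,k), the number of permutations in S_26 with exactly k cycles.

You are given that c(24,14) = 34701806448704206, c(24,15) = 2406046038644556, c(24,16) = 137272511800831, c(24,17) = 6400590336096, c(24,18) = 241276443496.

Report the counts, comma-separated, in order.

r25: T_25,15=24×2406046038644556+34701806448704206=92446911376173550; T_25,16=24×137272511800831+2406046038644556=5700586321864500; T_25,17=24×6400590336096+137272511800831=290886679867135; T_25,18=24×241276443496+6400590336096=12191224980000
r26: T_26,16=25×5700586321864500+92446911376173550=234961569422786050; T_26,17=25×290886679867135+5700586321864500=12972753318542875; T_26,18=25×12191224980000+290886679867135=595667304367135
Read c(26,16) = 234961569422786050, c(26,17) = 12972753318542875, c(26,18) = 595667304367135.

234961569422786050, 12972753318542875, 595667304367135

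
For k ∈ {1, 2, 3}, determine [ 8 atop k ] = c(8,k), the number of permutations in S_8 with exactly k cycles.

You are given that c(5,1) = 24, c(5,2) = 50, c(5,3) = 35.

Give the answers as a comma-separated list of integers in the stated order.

row 6: T[6][1]=5·24+0=120  T[6][2]=5·50+24=274  T[6][3]=5·35+50=225
row 7: T[7][1]=6·120+0=720  T[7][2]=6·274+120=1764  T[7][3]=6·225+274=1624
row 8: T[8][1]=7·720+0=5040  T[8][2]=7·1764+720=13068  T[8][3]=7·1624+1764=13132
Read c(8,1) = 5040, c(8,2) = 13068, c(8,3) = 13132.

5040, 13068, 13132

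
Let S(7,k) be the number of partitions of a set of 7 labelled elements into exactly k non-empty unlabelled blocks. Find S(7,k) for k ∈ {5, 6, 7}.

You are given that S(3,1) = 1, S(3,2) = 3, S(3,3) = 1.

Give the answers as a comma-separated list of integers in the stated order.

140, 21, 1

[4] T[4,2]:2*3+1=7 · T[4,3]:3*1+3=6 · T[4,4]:4*0+1=1
[5] T[5,3]:3*6+7=25 · T[5,4]:4*1+6=10 · T[5,5]:5*0+1=1
[6] T[6,4]:4*10+25=65 · T[6,5]:5*1+10=15 · T[6,6]:6*0+1=1
[7] T[7,5]:5*15+65=140 · T[7,6]:6*1+15=21 · T[7,7]:7*0+1=1
Read S(7,5) = 140, S(7,6) = 21, S(7,7) = 1.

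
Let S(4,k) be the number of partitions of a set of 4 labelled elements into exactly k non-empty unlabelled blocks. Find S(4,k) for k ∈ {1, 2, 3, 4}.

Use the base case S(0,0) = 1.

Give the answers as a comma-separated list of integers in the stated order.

i=1: T(1,1)=1+1·0=1
i=2: T(2,1)=0+1·1=1 | T(2,2)=1+2·0=1
i=3: T(3,1)=0+1·1=1 | T(3,2)=1+2·1=3 | T(3,3)=1+3·0=1
i=4: T(4,1)=0+1·1=1 | T(4,2)=1+2·3=7 | T(4,3)=3+3·1=6 | T(4,4)=1+4·0=1
Read S(4,1) = 1, S(4,2) = 7, S(4,3) = 6, S(4,4) = 1.

1, 7, 6, 1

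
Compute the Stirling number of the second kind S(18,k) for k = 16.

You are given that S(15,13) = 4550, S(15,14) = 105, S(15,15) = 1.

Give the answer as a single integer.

9996

[16] T[16,14]:14*105+4550=6020 · T[16,15]:15*1+105=120 · T[16,16]:16*0+1=1
[17] T[17,15]:15*120+6020=7820 · T[17,16]:16*1+120=136
[18] T[18,16]:16*136+7820=9996
Read S(18,16) = 9996.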